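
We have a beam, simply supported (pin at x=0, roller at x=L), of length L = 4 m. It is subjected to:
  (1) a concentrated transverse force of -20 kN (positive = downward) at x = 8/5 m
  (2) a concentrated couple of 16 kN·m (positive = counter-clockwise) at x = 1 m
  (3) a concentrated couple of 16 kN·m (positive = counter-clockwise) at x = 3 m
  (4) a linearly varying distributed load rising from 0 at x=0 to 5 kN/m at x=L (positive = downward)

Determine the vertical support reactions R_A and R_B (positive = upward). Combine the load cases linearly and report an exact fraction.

R_A = -2/3 kN, R_B = -28/3 kN

Load 1 — point force P=-20 kN at a=8/5 m (b=L-a=12/5):
  R_A = Pb/L = (-20)·(12/5)/4 = -12 kN
  R_B = Pa/L = (-20)·(8/5)/4 = -8 kN
Load 2 — applied couple M₀=16 kN·m at a=1 m (b=L-a=3):
  R_A = M₀/L = 16/4 = 4 kN
  R_B = -M₀/L = -16/4 = -4 kN
Load 3 — applied couple M₀=16 kN·m at a=3 m (b=L-a=1):
  R_A = M₀/L = 16/4 = 4 kN
  R_B = -M₀/L = -16/4 = -4 kN
Load 4 — triangular load w₀=5 kN/m (0→w₀ over full span):
  R_A = w₀L/6 = 5·4/6 = 10/3 kN
  R_B = w₀L/3 = 5·4/3 = 20/3 kN
Superposition: R_A = -2/3 kN, R_B = -28/3 kN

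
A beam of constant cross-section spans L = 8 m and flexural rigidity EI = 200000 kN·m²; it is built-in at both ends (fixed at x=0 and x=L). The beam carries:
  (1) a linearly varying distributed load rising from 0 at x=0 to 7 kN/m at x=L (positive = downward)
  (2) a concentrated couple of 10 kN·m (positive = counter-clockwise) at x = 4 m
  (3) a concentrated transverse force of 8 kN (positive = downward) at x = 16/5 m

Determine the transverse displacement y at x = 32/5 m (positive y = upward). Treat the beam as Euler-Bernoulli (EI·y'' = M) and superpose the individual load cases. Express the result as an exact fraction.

Load 1 — triangular load w₀=7 kN/m (0→w₀ over full span):
  y_1 = -w₀x²(L-x)²(x+2L)/(120LEI) = -7·(32/5)²·(8-(32/5))²·((32/5)+2·8)/(120·8·200000) = -12544/146484375 m
Load 2 — applied couple M₀=10 kN·m at a=4 m (b=L-a=4):
  y_2 = (R_Ax³/6 - M_Ax²/2 - M₀(x-a)²/2)/EI  [x>a] with R_A=15/8, M_A=5/2 = ((15/8)·(32/5)³/6 - (5/2)·(32/5)²/2 - 10·((32/5)-4)²/2)/200000 = 3/312500 m
Load 3 — point force P=8 kN at a=16/5 m (b=L-a=24/5):
  y_3 = -Pa²(L-x)²(3bL-(3b+a)(L-x))/(6L³EI)  [x>a] = -8·(16/5)²·(8-(32/5))²·(3·(24/5)·8-(3·(24/5)+(16/5))·(8-(32/5)))/(6·8³·200000) = -4352/146484375 m
Superposition: y = Σ y_i = -20653/195312500 m ≈ -0.000106 m

y(32/5) = -20653/195312500 m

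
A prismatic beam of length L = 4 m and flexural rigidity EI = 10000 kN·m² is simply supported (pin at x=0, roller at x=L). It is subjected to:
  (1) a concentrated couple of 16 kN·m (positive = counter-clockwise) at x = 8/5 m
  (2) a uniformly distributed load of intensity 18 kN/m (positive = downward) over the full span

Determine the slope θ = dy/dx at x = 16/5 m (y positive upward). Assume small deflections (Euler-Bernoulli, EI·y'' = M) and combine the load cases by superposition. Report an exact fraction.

Load 1 — applied couple M₀=16 kN·m at a=8/5 m (b=L-a=12/5):
  θ_1 = (M₀x²/(2L)-M₀(x-a)+C₁)/EI  [x>a] with C₁=M₀(3b²-L²)/(6L)=64/75 = (16·(16/5)²/(2·4)-16·((16/5)-(8/5))+(64/75))/10000 = -4/9375 rad
Load 2 — uniform load w=18 kN/m over full span:
  θ_2 = -w(L³-6Lx²+4x³)/(24EI) = -18·(4³-6·4·(16/5)²+4·(16/5)³)/(24·10000) = 297/78125 rad
Superposition: θ = Σ θ_i = 791/234375 rad ≈ 0.003375 rad

θ(16/5) = 791/234375 rad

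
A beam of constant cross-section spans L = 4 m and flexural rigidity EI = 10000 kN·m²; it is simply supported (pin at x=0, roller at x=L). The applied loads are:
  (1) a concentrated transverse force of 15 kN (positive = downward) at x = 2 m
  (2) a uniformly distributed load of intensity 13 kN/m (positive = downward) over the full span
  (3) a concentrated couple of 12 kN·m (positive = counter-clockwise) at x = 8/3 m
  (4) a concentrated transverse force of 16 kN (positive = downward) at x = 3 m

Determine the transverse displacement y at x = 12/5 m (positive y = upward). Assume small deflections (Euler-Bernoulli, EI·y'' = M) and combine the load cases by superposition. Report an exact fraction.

Load 1 — point force P=15 kN at a=2 m (b=L-a=2):
  y_1 = -Pa(L-x)(2Lx-a²-x²)/(6LEI)  [x>a] = -15·2·(4-(12/5))·(2·4·(12/5)-2²-(12/5)²)/(6·4·10000) = -59/31250 m
Load 2 — uniform load w=13 kN/m over full span:
  y_2 = -wx(L³-2Lx²+x³)/(24EI) = -13·(12/5)·(4³-2·4·(12/5)²+(12/5)³)/(24·10000) = -1612/390625 m
Load 3 — applied couple M₀=12 kN·m at a=8/3 m (b=L-a=4/3):
  y_3 = (M₀x³/(6L)+C₁x)/EI  [x≤a] with C₁=M₀(3b²-L²)/(6L)=-16/3 = (12·(12/5)³/(6·4)+(-16/3)·(12/5))/10000 = -46/78125 m
Load 4 — point force P=16 kN at a=3 m (b=L-a=1):
  y_4 = -Pbx(L²-b²-x²)/(6LEI)  [x≤a] = -16·1·(12/5)·(4²-1²-(12/5)²)/(6·4·10000) = -231/156250 m
Superposition: y = Σ y_i = -3157/390625 m ≈ -0.008082 m

y(12/5) = -3157/390625 m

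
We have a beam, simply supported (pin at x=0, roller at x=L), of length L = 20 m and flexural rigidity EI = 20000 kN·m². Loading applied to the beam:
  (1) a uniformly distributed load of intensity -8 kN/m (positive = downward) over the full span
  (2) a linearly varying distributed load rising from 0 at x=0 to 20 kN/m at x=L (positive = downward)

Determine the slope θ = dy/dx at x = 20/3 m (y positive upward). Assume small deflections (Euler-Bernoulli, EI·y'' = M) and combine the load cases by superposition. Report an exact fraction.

Load 1 — uniform load w=-8 kN/m over full span:
  θ_1 = -w(L³-6Lx²+4x³)/(24EI) = -(-8)·(20³-6·20·(20/3)²+4·(20/3)³)/(24·20000) = 26/405 rad
Load 2 — triangular load w₀=20 kN/m (0→w₀ over full span):
  θ_2 = -w₀(7L⁴-30L²x²+15x⁴)/(360LEI) = -20·(7·20⁴-30·20²·(20/3)²+15·(20/3)⁴)/(360·20·20000) = -104/1215 rad
Superposition: θ = Σ θ_i = -26/1215 rad ≈ -0.021399 rad

θ(20/3) = -26/1215 rad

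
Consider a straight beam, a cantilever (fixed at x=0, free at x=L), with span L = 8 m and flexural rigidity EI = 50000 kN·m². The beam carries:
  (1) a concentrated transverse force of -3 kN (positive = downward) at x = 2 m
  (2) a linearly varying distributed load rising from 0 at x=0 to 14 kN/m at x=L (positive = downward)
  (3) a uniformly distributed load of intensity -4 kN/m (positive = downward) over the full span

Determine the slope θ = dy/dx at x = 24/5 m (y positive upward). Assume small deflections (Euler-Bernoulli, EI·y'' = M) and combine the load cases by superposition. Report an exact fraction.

Load 1 — point force P=-3 kN at a=2 m (b=L-a=6):
  θ_1 = -Pa²/(2EI)  [x>a] = -(-3)·2²/(2·50000) = 3/25000 rad
Load 2 — triangular load w₀=14 kN/m (0→w₀ over full span):
  θ_2 = (w₀Lx²/4-w₀L²x/3-w₀x⁴/(24L))/EI = (14·8·(24/5)²/4-14·8²·(24/5)/3-14·(24/5)⁴/(24·8))/50000 = -32312/1953125 rad
Load 3 — uniform load w=-4 kN/m over full span:
  θ_3 = -wx(x²-3Lx+3L²)/(6EI) = -(-4)·(24/5)·((24/5)²-3·8·(24/5)+3·8²)/(6·50000) = 2496/390625 rad
Superposition: θ = Σ θ_i = -156781/15625000 rad ≈ -0.010034 rad

θ(24/5) = -156781/15625000 rad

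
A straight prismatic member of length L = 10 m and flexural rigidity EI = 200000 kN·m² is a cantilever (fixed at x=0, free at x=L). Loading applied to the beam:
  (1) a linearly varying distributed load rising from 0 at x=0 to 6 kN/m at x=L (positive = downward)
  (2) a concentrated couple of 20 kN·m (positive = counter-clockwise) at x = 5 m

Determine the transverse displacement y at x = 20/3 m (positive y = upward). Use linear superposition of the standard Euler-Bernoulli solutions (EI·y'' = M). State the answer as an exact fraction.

y(20/3) = -2539/194400 m

Load 1 — triangular load w₀=6 kN/m (0→w₀ over full span):
  y_1 = (w₀Lx³/12-w₀L²x²/6-w₀x⁵/(120L))/EI = (6·10·(20/3)³/12-6·10²·(20/3)²/6-6·(20/3)⁵/(120·10))/200000 = -92/6075 m
Load 2 — applied couple M₀=20 kN·m at a=5 m (b=L-a=5):
  y_2 = M₀a(2x-a)/(2EI)  [x>a] = 20·5·(2·(20/3)-5)/(2·200000) = 1/480 m
Superposition: y = Σ y_i = -2539/194400 m ≈ -0.013061 m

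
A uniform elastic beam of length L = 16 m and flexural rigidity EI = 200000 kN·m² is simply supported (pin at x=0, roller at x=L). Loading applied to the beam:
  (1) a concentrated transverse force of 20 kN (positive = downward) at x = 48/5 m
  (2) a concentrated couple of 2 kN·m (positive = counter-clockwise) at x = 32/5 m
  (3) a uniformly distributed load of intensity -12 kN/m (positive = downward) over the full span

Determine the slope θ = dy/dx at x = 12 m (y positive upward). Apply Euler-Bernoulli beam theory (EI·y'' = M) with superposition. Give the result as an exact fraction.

θ(12) = -88357/15000000 rad

Load 1 — point force P=20 kN at a=48/5 m (b=L-a=32/5):
  θ_1 = -Pa(2L²-6Lx+3x²+a²)/(6LEI)  [x>a] = -20·(48/5)·(2·16²-6·16·12+3·12²+(48/5)²)/(6·16·200000) = 181/156250 rad
Load 2 — applied couple M₀=2 kN·m at a=32/5 m (b=L-a=48/5):
  θ_2 = (M₀x²/(2L)-M₀(x-a)+C₁)/EI  [x>a] with C₁=M₀(3b²-L²)/(6L)=32/75 = (2·12²/(2·16)-2·(12-(32/5))+(32/75))/200000 = -133/15000000 rad
Load 3 — uniform load w=-12 kN/m over full span:
  θ_3 = -w(L³-6Lx²+4x³)/(24EI) = -(-12)·(16³-6·16·12²+4·12³)/(24·200000) = -22/3125 rad
Superposition: θ = Σ θ_i = -88357/15000000 rad ≈ -0.005890 rad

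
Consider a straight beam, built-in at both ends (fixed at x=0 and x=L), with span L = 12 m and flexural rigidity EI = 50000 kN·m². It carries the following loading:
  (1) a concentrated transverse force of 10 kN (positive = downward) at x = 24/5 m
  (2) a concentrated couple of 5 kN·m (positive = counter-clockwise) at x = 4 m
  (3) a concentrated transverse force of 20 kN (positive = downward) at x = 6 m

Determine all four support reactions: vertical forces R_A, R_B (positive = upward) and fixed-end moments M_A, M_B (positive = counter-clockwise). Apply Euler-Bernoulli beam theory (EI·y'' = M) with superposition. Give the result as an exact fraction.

Load 1 — point force P=10 kN at a=24/5 m (b=L-a=36/5):
  R_A = Pb²(3a+b)/L³ = 10·(36/5)²·(3·(24/5)+(36/5))/12³ = 162/25 kN
  M_A = Pab²/L² = 10·(24/5)·(36/5)²/12² = 432/25 kN·m
  R_B = Pa²(a+3b)/L³ = 10·(24/5)²·((24/5)+3·(36/5))/12³ = 88/25 kN
  M_B = -Pa²b/L² = -10·(24/5)²·(36/5)/12² = -288/25 kN·m
Load 2 — applied couple M₀=5 kN·m at a=4 m (b=L-a=8):
  R_A = 6M₀ab/L³ = 6·5·4·8/12³ = 5/9 kN
  M_A = M₀b(2a-b)/L² = 5·8·(2·4-8)/12² = 0 kN·m
  R_B = -6M₀ab/L³ = -6·5·4·8/12³ = -5/9 kN
  M_B = M₀a(2b-a)/L² = 5·4·(2·8-4)/12² = 5/3 kN·m
Load 3 — point force P=20 kN at a=6 m (b=L-a=6):
  R_A = Pb²(3a+b)/L³ = 20·6²·(3·6+6)/12³ = 10 kN
  M_A = Pab²/L² = 20·6·6²/12² = 30 kN·m
  R_B = Pa²(a+3b)/L³ = 20·6²·(6+3·6)/12³ = 10 kN
  M_B = -Pa²b/L² = -20·6²·6/12² = -30 kN·m
Superposition: R_A = 3833/225 kN, M_A = 1182/25 kN·m, R_B = 2917/225 kN, M_B = -2989/75 kN·m

R_A = 3833/225 kN, M_A = 1182/25 kN·m, R_B = 2917/225 kN, M_B = -2989/75 kN·m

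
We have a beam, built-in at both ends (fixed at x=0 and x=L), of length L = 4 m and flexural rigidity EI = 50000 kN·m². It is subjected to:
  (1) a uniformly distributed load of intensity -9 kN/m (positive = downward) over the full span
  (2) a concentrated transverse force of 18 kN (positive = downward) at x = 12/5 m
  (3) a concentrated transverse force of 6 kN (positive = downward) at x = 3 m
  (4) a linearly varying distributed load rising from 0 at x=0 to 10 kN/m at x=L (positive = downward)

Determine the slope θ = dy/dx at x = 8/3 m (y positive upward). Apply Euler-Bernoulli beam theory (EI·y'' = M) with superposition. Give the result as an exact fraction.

Load 1 — uniform load w=-9 kN/m over full span:
  θ_1 = -wx(L-x)(L-2x)/(12EI) = -(-9)·(8/3)·(4-(8/3))·(4-2·(8/3))/(12·50000) = -2/28125 rad
Load 2 — point force P=18 kN at a=12/5 m (b=L-a=8/5):
  θ_2 = Pa²(L-x)(2bL-(3b+a)(L-x))/(2L³EI)  [x>a] = 18·(12/5)²·(4-(8/3))·(2·(8/5)·4-(3·(8/5)+(12/5))·(4-(8/3)))/(2·4³·50000) = 27/390625 rad
Load 3 — point force P=6 kN at a=3 m (b=L-a=1):
  θ_3 = -Pb²x(2aL-(3a+b)x)/(2L³EI)  [x≤a] = -6·1²·(8/3)·(2·3·4-(3·3+1)·(8/3))/(2·4³·50000) = 1/150000 rad
Load 4 — triangular load w₀=10 kN/m (0→w₀ over full span):
  θ_4 = -w₀(2x(L-x)(L-2x)(x+2L)+x²(L-x)²)/(120LEI) = -10·(2·(8/3)·(4-(8/3))·(4-2·(8/3))·((8/3)+2·4)+(8/3)²·(4-(8/3))²)/(120·4·50000) = 28/759375 rad
Superposition: θ = Σ θ_i = 63101/1518750000 rad ≈ 0.000042 rad

θ(8/3) = 63101/1518750000 rad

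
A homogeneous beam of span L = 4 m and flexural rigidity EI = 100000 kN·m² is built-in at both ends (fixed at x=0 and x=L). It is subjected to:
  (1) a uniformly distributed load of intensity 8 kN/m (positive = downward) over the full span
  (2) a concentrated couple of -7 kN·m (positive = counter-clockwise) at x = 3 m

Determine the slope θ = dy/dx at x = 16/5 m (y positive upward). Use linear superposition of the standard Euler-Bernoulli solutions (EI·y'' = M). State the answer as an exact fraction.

Load 1 — uniform load w=8 kN/m over full span:
  θ_1 = -wx(L-x)(L-2x)/(12EI) = -8·(16/5)·(4-(16/5))·(4-2·(16/5))/(12·100000) = 16/390625 rad
Load 2 — applied couple M₀=-7 kN·m at a=3 m (b=L-a=1):
  θ_2 = (R_Ax²/2 - M_Ax - M₀(x-a))/EI  [x>a] with R_A=-63/32, M_A=-35/16 = ((-63/32)·(16/5)²/2 - (-35/16)·(16/5) - (-7)·((16/5)-3))/100000 = -21/1250000 rad
Superposition: θ = Σ θ_i = 151/6250000 rad ≈ 0.000024 rad

θ(16/5) = 151/6250000 rad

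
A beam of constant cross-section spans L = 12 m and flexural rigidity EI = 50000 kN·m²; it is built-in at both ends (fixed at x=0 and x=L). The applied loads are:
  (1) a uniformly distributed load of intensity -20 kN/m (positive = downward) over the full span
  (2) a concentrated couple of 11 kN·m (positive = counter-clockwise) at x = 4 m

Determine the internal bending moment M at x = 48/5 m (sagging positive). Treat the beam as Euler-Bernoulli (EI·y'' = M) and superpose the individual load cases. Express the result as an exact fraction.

M(48/5) = 31/3 kN·m

Load 1 — uniform load w=-20 kN/m over full span:
  M_1 = wLx/2 - wL²/12 - wx²/2 = (-20)·12·(48/5)/2 - (-20)·12²/12 - (-20)·(48/5)²/2 = 48/5 kN·m
Load 2 — applied couple M₀=11 kN·m at a=4 m (b=L-a=8):
  M_2 = R_Ax - M_A - M₀  [x>a] with R_A=11/9, M_A=0 = (11/9)·(48/5) - 0 - 11 = 11/15 kN·m
Superposition: M = Σ M_i = 31/3 kN·m ≈ 10.333333 kN·m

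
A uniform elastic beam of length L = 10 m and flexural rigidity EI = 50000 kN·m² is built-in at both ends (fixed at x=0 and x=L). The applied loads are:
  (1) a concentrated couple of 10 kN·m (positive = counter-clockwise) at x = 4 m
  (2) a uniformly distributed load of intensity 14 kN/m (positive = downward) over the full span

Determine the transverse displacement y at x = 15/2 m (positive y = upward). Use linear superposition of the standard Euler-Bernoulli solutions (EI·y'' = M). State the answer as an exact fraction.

Load 1 — applied couple M₀=10 kN·m at a=4 m (b=L-a=6):
  y_1 = (R_Ax³/6 - M_Ax²/2 - M₀(x-a)²/2)/EI  [x>a] with R_A=36/25, M_A=6/5 = ((36/25)·(15/2)³/6 - (6/5)·(15/2)²/2 - 10·((15/2)-4)²/2)/50000 = 1/8000 m
Load 2 — uniform load w=14 kN/m over full span:
  y_2 = -wx²(L-x)²/(24EI) = -14·(15/2)²·(10-(15/2))²/(24·50000) = -21/5120 m
Superposition: y = Σ y_i = -509/128000 m ≈ -0.003977 m

y(15/2) = -509/128000 m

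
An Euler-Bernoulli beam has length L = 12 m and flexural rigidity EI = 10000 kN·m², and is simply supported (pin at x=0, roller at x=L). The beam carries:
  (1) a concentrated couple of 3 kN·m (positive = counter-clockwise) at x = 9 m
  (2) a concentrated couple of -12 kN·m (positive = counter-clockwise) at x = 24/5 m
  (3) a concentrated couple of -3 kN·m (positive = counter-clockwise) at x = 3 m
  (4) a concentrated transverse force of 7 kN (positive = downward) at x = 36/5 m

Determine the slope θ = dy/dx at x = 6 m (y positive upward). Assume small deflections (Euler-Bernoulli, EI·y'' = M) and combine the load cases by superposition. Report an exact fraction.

θ(6) = -723/625000 rad

Load 1 — applied couple M₀=3 kN·m at a=9 m (b=L-a=3):
  θ_1 = (M₀x²/(2L)+C₁)/EI  [x≤a] with C₁=M₀(3b²-L²)/(6L)=-39/8 = (3·6²/(2·12)+(-39/8))/10000 = -3/80000 rad
Load 2 — applied couple M₀=-12 kN·m at a=24/5 m (b=L-a=36/5):
  θ_2 = (M₀x²/(2L)-M₀(x-a)+C₁)/EI  [x>a] with C₁=M₀(3b²-L²)/(6L)=-48/25 = ((-12)·6²/(2·12)-(-12)·(6-(24/5))+(-48/25))/10000 = -69/125000 rad
Load 3 — applied couple M₀=-3 kN·m at a=3 m (b=L-a=9):
  θ_3 = (M₀x²/(2L)-M₀(x-a)+C₁)/EI  [x>a] with C₁=M₀(3b²-L²)/(6L)=-33/8 = ((-3)·6²/(2·12)-(-3)·(6-3)+(-33/8))/10000 = 3/80000 rad
Load 4 — point force P=7 kN at a=36/5 m (b=L-a=24/5):
  θ_4 = -Pb(L²-b²-3x²)/(6LEI)  [x≤a] = -7·(24/5)·(12²-(24/5)²-3·6²)/(6·12·10000) = -189/312500 rad
Superposition: θ = Σ θ_i = -723/625000 rad ≈ -0.001157 rad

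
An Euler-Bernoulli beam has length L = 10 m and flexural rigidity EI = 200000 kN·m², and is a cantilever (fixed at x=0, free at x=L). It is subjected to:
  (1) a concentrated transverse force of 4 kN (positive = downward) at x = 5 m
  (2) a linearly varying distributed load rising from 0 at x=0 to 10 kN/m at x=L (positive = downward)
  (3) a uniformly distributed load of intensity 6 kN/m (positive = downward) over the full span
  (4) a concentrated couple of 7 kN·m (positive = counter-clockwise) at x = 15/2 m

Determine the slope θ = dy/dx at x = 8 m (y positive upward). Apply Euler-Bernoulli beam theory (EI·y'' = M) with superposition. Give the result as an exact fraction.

θ(8) = -13361/1200000 rad

Load 1 — point force P=4 kN at a=5 m (b=L-a=5):
  θ_1 = -Pa²/(2EI)  [x>a] = -4·5²/(2·200000) = -1/4000 rad
Load 2 — triangular load w₀=10 kN/m (0→w₀ over full span):
  θ_2 = (w₀Lx²/4-w₀L²x/3-w₀x⁴/(24L))/EI = (10·10·8²/4-10·10²·8/3-10·8⁴/(24·10))/200000 = -58/9375 rad
Load 3 — uniform load w=6 kN/m over full span:
  θ_3 = -wx(x²-3Lx+3L²)/(6EI) = -6·8·(8²-3·10·8+3·10²)/(6·200000) = -31/6250 rad
Load 4 — applied couple M₀=7 kN·m at a=15/2 m (b=L-a=5/2):
  θ_4 = M₀a/EI  [x>a] = 7·(15/2)/200000 = 21/80000 rad
Superposition: θ = Σ θ_i = -13361/1200000 rad ≈ -0.011134 rad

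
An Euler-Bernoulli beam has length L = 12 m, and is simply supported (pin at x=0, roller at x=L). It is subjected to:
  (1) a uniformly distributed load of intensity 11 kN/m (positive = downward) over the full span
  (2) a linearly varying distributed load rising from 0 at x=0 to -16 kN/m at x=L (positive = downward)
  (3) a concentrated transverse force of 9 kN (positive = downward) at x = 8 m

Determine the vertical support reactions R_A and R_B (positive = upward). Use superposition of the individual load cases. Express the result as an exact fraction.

R_A = 37 kN, R_B = 8 kN

Load 1 — uniform load w=11 kN/m over full span:
  R_A = wL/2 = 11·12/2 = 66 kN
  R_B = wL/2 = 11·12/2 = 66 kN
Load 2 — triangular load w₀=-16 kN/m (0→w₀ over full span):
  R_A = w₀L/6 = (-16)·12/6 = -32 kN
  R_B = w₀L/3 = (-16)·12/3 = -64 kN
Load 3 — point force P=9 kN at a=8 m (b=L-a=4):
  R_A = Pb/L = 9·4/12 = 3 kN
  R_B = Pa/L = 9·8/12 = 6 kN
Superposition: R_A = 37 kN, R_B = 8 kN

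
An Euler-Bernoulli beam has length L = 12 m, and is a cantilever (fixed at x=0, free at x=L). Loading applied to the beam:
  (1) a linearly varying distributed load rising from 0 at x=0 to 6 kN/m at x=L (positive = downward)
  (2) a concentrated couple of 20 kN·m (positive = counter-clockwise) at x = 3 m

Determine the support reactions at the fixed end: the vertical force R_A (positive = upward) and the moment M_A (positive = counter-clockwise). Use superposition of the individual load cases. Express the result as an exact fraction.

Load 1 — triangular load w₀=6 kN/m (0→w₀ over full span):
  R_A = w₀L/2 = 6·12/2 = 36 kN
  M_A = w₀L²/3 = 6·12²/3 = 288 kN·m
Load 2 — applied couple M₀=20 kN·m at a=3 m (b=L-a=9):
  R_A = 0 kN
  M_A = -M₀ = -20 kN·m
Superposition: R_A = 36 kN, M_A = 268 kN·m

R_A = 36 kN, M_A = 268 kN·m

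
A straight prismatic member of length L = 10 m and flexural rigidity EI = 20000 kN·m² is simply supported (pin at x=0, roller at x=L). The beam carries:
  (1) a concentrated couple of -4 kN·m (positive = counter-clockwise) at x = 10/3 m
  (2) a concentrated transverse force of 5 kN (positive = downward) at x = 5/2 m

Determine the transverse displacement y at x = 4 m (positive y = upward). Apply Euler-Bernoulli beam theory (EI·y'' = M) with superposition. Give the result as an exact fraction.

Load 1 — applied couple M₀=-4 kN·m at a=10/3 m (b=L-a=20/3):
  y_1 = (M₀x³/(6L)-M₀(x-a)²/2+C₁x)/EI  [x>a] with C₁=M₀(3b²-L²)/(6L)=-20/9 = ((-4)·4³/(6·10)-(-4)·(4-(10/3))²/2+(-20/9)·4)/20000 = -23/37500 m
Load 2 — point force P=5 kN at a=5/2 m (b=L-a=15/2):
  y_2 = -Pa(L-x)(2Lx-a²-x²)/(6LEI)  [x>a] = -5·(5/2)·(10-4)·(2·10·4-(5/2)²-4²)/(6·10·20000) = -231/64000 m
Superposition: y = Σ y_i = -20269/4800000 m ≈ -0.004223 m

y(4) = -20269/4800000 m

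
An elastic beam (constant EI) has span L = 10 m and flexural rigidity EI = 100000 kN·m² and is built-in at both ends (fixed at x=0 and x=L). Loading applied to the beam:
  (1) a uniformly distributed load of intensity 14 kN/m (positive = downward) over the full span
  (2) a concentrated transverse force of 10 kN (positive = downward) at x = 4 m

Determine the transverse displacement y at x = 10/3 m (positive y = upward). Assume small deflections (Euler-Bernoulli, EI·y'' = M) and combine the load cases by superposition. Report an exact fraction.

Load 1 — uniform load w=14 kN/m over full span:
  y_1 = -wx²(L-x)²/(24EI) = -14·(10/3)²·(10-(10/3))²/(24·100000) = -7/2430 m
Load 2 — point force P=10 kN at a=4 m (b=L-a=6):
  y_2 = -Pb²x²(3aL-(3a+b)x)/(6L³EI)  [x≤a] = -10·6²·(10/3)²·(3·4·10-(3·4+6)·(10/3))/(6·10³·100000) = -1/2500 m
Superposition: y = Σ y_i = -1993/607500 m ≈ -0.003281 m

y(10/3) = -1993/607500 m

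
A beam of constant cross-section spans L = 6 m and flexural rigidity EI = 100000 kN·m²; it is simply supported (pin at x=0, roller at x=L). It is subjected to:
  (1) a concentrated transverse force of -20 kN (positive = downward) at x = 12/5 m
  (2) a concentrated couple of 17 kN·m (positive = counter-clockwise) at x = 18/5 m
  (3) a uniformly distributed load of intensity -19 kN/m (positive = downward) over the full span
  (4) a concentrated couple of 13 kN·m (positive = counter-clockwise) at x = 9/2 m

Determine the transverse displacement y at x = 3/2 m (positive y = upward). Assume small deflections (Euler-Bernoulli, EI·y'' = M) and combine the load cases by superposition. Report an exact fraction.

y(3/2) = 846477/320000000 m

Load 1 — point force P=-20 kN at a=12/5 m (b=L-a=18/5):
  y_1 = -Pbx(L²-b²-x²)/(6LEI)  [x≤a] = -(-20)·(18/5)·(3/2)·(6²-(18/5)²-(3/2)²)/(6·6·100000) = 6237/10000000 m
Load 2 — applied couple M₀=17 kN·m at a=18/5 m (b=L-a=12/5):
  y_2 = (M₀x³/(6L)+C₁x)/EI  [x≤a] with C₁=M₀(3b²-L²)/(6L)=-221/25 = (17·(3/2)³/(6·6)+(-221/25)·(3/2))/100000 = -9333/80000000 m
Load 3 — uniform load w=-19 kN/m over full span:
  y_3 = -wx(L³-2Lx²+x³)/(24EI) = -(-19)·(3/2)·(6³-2·6·(3/2)²+(3/2)³)/(24·100000) = 29241/12800000 m
Load 4 — applied couple M₀=13 kN·m at a=9/2 m (b=L-a=3/2):
  y_4 = (M₀x³/(6L)+C₁x)/EI  [x≤a] with C₁=M₀(3b²-L²)/(6L)=-169/16 = (13·(3/2)³/(6·6)+(-169/16)·(3/2))/100000 = -117/800000 m
Superposition: y = Σ y_i = 846477/320000000 m ≈ 0.002645 m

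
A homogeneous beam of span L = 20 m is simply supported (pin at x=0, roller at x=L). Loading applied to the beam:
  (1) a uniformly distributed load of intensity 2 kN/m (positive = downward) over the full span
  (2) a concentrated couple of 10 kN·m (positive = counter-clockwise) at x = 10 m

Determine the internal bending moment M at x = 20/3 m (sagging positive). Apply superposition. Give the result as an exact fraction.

Load 1 — uniform load w=2 kN/m over full span:
  M_1 = wx(L-x)/2 = 2·(20/3)·(20-(20/3))/2 = 800/9 kN·m
Load 2 — applied couple M₀=10 kN·m at a=10 m (b=L-a=10):
  M_2 = M₀x/L  [x≤a] = 10·(20/3)/20 = 10/3 kN·m
Superposition: M = Σ M_i = 830/9 kN·m ≈ 92.222222 kN·m

M(20/3) = 830/9 kN·m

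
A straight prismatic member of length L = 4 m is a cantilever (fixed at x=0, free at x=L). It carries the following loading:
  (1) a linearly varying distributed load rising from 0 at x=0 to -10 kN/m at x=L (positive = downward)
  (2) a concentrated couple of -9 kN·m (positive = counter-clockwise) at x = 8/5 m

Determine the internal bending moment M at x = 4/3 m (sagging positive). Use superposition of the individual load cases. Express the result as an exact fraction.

M(4/3) = 1511/81 kN·m

Load 1 — triangular load w₀=-10 kN/m (0→w₀ over full span):
  M_1 = w₀Lx/2 - w₀L²/3 - w₀x³/(6L) = (-10)·4·(4/3)/2 - (-10)·4²/3 - (-10)·(4/3)³/(6·4) = 2240/81 kN·m
Load 2 — applied couple M₀=-9 kN·m at a=8/5 m (b=L-a=12/5):
  M_2 = M₀  [x≤a] = (-9) = -9 kN·m
Superposition: M = Σ M_i = 1511/81 kN·m ≈ 18.654321 kN·m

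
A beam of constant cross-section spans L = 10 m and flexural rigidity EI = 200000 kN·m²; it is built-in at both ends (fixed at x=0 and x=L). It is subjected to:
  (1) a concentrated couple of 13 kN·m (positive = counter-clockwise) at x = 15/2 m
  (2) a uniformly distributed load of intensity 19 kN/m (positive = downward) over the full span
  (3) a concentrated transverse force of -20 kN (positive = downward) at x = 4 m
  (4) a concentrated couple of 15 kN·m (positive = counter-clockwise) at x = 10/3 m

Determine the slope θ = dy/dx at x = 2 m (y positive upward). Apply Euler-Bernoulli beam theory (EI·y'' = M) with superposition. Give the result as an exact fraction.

θ(2) = -1519/2500000 rad

Load 1 — applied couple M₀=13 kN·m at a=15/2 m (b=L-a=5/2):
  θ_1 = (R_Ax²/2 - M_Ax)/EI  [x≤a] with R_A=117/80, M_A=65/16 = ((117/80)·2²/2 - (65/16)·2)/200000 = -13/500000 rad
Load 2 — uniform load w=19 kN/m over full span:
  θ_2 = -wx(L-x)(L-2x)/(12EI) = -19·2·(10-2)·(10-2·2)/(12·200000) = -19/25000 rad
Load 3 — point force P=-20 kN at a=4 m (b=L-a=6):
  θ_3 = -Pb²x(2aL-(3a+b)x)/(2L³EI)  [x≤a] = -(-20)·6²·2·(2·4·10-(3·4+6)·2)/(2·10³·200000) = 99/625000 rad
Load 4 — applied couple M₀=15 kN·m at a=10/3 m (b=L-a=20/3):
  θ_4 = (R_Ax²/2 - M_Ax)/EI  [x≤a] with R_A=2, M_A=0 = (2·2²/2 - 0·2)/200000 = 1/50000 rad
Superposition: θ = Σ θ_i = -1519/2500000 rad ≈ -0.000608 rad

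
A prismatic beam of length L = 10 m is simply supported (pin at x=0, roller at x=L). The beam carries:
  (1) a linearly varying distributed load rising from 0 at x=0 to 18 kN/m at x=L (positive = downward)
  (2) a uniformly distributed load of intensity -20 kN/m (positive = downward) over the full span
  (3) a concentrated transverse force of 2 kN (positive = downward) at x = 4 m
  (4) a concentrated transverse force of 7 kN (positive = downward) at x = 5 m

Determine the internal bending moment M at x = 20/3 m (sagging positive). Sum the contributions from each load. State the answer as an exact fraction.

M(20/3) = -871/9 kN·m

Load 1 — triangular load w₀=18 kN/m (0→w₀ over full span):
  M_1 = w₀Lx/6 - w₀x³/(6L) = 18·10·(20/3)/6 - 18·(20/3)³/(6·10) = 1000/9 kN·m
Load 2 — uniform load w=-20 kN/m over full span:
  M_2 = wx(L-x)/2 = (-20)·(20/3)·(10-(20/3))/2 = -2000/9 kN·m
Load 3 — point force P=2 kN at a=4 m (b=L-a=6):
  M_3 = Pa(L-x)/L  [x>a] = 2·4·(10-(20/3))/10 = 8/3 kN·m
Load 4 — point force P=7 kN at a=5 m (b=L-a=5):
  M_4 = Pa(L-x)/L  [x>a] = 7·5·(10-(20/3))/10 = 35/3 kN·m
Superposition: M = Σ M_i = -871/9 kN·m ≈ -96.777778 kN·m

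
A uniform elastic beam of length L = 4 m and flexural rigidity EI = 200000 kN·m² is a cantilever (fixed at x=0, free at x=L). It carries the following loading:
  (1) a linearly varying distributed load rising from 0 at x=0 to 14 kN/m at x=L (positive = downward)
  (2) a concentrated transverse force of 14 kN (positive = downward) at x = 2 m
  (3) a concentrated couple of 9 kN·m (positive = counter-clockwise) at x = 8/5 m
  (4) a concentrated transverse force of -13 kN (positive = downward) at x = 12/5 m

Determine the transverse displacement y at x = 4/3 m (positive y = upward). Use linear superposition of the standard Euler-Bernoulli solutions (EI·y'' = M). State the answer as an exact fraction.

Load 1 — triangular load w₀=14 kN/m (0→w₀ over full span):
  y_1 = (w₀Lx³/12-w₀L²x²/6-w₀x⁵/(120L))/EI = (14·4·(4/3)³/12-14·4²·(4/3)²/6-14·(4/3)⁵/(120·4))/200000 = -3157/11390625 m
Load 2 — point force P=14 kN at a=2 m (b=L-a=2):
  y_2 = -Px²(3a-x)/(6EI)  [x≤a] = -14·(4/3)²·(3·2-(4/3))/(6·200000) = -49/506250 m
Load 3 — applied couple M₀=9 kN·m at a=8/5 m (b=L-a=12/5):
  y_3 = M₀x²/(2EI)  [x≤a] = 9·(4/3)²/(2·200000) = 1/25000 m
Load 4 — point force P=-13 kN at a=12/5 m (b=L-a=8/5):
  y_4 = -Px²(3a-x)/(6EI)  [x≤a] = -(-13)·(4/3)²·(3·(12/5)-(4/3))/(6·200000) = 143/1265625 m
Superposition: y = Σ y_i = -4027/18225000 m ≈ -0.000221 m

y(4/3) = -4027/18225000 m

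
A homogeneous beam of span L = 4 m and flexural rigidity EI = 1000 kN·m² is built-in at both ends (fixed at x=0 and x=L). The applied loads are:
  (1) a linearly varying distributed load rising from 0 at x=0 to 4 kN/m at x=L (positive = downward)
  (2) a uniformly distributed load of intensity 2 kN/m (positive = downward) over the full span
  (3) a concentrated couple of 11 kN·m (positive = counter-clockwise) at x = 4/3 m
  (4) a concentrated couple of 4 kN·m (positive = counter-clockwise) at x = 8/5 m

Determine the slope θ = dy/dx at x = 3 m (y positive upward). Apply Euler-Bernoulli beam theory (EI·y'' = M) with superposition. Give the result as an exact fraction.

θ(3) = -221/600000 rad

Load 1 — triangular load w₀=4 kN/m (0→w₀ over full span):
  θ_1 = -w₀(2x(L-x)(L-2x)(x+2L)+x²(L-x)²)/(120LEI) = -4·(2·3·(4-3)·(4-2·3)·(3+2·4)+3²·(4-3)²)/(120·4·1000) = 41/40000 rad
Load 2 — uniform load w=2 kN/m over full span:
  θ_2 = -wx(L-x)(L-2x)/(12EI) = -2·3·(4-3)·(4-2·3)/(12·1000) = 1/1000 rad
Load 3 — applied couple M₀=11 kN·m at a=4/3 m (b=L-a=8/3):
  θ_3 = (R_Ax²/2 - M_Ax - M₀(x-a))/EI  [x>a] with R_A=11/3, M_A=0 = ((11/3)·3²/2 - 0·3 - 11·(3-(4/3)))/1000 = -11/6000 rad
Load 4 — applied couple M₀=4 kN·m at a=8/5 m (b=L-a=12/5):
  θ_4 = (R_Ax²/2 - M_Ax - M₀(x-a))/EI  [x>a] with R_A=36/25, M_A=12/25 = ((36/25)·3²/2 - (12/25)·3 - 4·(3-(8/5)))/1000 = -7/12500 rad
Superposition: θ = Σ θ_i = -221/600000 rad ≈ -0.000368 rad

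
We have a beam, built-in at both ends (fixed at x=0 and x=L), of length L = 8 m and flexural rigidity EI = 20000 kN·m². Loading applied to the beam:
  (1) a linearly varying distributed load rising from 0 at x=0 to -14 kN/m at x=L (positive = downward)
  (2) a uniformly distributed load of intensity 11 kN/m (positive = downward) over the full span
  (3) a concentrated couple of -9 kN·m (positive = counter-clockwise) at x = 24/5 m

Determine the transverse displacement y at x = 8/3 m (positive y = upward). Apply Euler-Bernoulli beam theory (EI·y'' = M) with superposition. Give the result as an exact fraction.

Load 1 — triangular load w₀=-14 kN/m (0→w₀ over full span):
  y_1 = -w₀x²(L-x)²(x+2L)/(120LEI) = -(-14)·(8/3)²·(8-(8/3))²·((8/3)+2·8)/(120·8·20000) = 6272/2278125 m
Load 2 — uniform load w=11 kN/m over full span:
  y_2 = -wx²(L-x)²/(24EI) = -11·(8/3)²·(8-(8/3))²/(24·20000) = -704/151875 m
Load 3 — applied couple M₀=-9 kN·m at a=24/5 m (b=L-a=16/5):
  y_3 = (R_Ax³/6 - M_Ax²/2)/EI  [x≤a] with R_A=-81/50, M_A=-72/25 = ((-81/50)·(8/3)³/6 - (-72/25)·(8/3)²/2)/20000 = 4/15625 m
Superposition: y = Σ y_i = -18524/11390625 m ≈ -0.001626 m

y(8/3) = -18524/11390625 m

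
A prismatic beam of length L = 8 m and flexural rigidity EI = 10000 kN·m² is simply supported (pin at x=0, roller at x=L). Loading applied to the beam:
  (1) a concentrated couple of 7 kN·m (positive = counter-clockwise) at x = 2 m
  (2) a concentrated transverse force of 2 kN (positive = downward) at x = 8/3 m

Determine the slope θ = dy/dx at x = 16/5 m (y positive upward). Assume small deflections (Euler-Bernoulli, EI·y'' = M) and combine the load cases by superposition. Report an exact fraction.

θ(16/5) = 1843/16200000 rad

Load 1 — applied couple M₀=7 kN·m at a=2 m (b=L-a=6):
  θ_1 = (M₀x²/(2L)-M₀(x-a)+C₁)/EI  [x>a] with C₁=M₀(3b²-L²)/(6L)=77/12 = (7·(16/5)²/(2·8)-7·((16/5)-2)+(77/12))/10000 = 749/3000000 rad
Load 2 — point force P=2 kN at a=8/3 m (b=L-a=16/3):
  θ_2 = -Pa(2L²-6Lx+3x²+a²)/(6LEI)  [x>a] = -2·(8/3)·(2·8²-6·8·(16/5)+3·(16/5)²+(8/3)²)/(6·8·10000) = -172/1265625 rad
Superposition: θ = Σ θ_i = 1843/16200000 rad ≈ 0.000114 rad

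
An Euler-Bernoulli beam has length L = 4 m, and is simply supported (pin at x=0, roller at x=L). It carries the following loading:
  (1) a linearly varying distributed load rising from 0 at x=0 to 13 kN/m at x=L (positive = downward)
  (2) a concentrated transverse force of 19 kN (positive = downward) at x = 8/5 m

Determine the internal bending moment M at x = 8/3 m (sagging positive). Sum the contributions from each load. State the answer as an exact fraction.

Load 1 — triangular load w₀=13 kN/m (0→w₀ over full span):
  M_1 = w₀Lx/6 - w₀x³/(6L) = 13·4·(8/3)/6 - 13·(8/3)³/(6·4) = 1040/81 kN·m
Load 2 — point force P=19 kN at a=8/5 m (b=L-a=12/5):
  M_2 = Pa(L-x)/L  [x>a] = 19·(8/5)·(4-(8/3))/4 = 152/15 kN·m
Superposition: M = Σ M_i = 9304/405 kN·m ≈ 22.972840 kN·m

M(8/3) = 9304/405 kN·m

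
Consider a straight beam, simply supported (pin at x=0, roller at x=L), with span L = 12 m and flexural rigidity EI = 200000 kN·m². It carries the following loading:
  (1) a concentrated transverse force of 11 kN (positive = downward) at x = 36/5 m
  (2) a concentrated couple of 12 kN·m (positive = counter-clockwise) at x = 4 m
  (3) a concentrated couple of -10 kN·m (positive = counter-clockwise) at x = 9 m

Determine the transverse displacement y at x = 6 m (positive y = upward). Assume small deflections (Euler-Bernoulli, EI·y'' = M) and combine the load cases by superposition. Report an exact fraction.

y(6) = -61581/50000000 m

Load 1 — point force P=11 kN at a=36/5 m (b=L-a=24/5):
  y_1 = -Pbx(L²-b²-x²)/(6LEI)  [x≤a] = -11·(24/5)·6·(12²-(24/5)²-6²)/(6·12·200000) = -5841/3125000 m
Load 2 — applied couple M₀=12 kN·m at a=4 m (b=L-a=8):
  y_2 = (M₀x³/(6L)-M₀(x-a)²/2+C₁x)/EI  [x>a] with C₁=M₀(3b²-L²)/(6L)=8 = (12·6³/(6·12)-12·(6-4)²/2+8·6)/200000 = 3/10000 m
Load 3 — applied couple M₀=-10 kN·m at a=9 m (b=L-a=3):
  y_3 = (M₀x³/(6L)+C₁x)/EI  [x≤a] with C₁=M₀(3b²-L²)/(6L)=65/4 = ((-10)·6³/(6·12)+(65/4)·6)/200000 = 27/80000 m
Superposition: y = Σ y_i = -61581/50000000 m ≈ -0.001232 m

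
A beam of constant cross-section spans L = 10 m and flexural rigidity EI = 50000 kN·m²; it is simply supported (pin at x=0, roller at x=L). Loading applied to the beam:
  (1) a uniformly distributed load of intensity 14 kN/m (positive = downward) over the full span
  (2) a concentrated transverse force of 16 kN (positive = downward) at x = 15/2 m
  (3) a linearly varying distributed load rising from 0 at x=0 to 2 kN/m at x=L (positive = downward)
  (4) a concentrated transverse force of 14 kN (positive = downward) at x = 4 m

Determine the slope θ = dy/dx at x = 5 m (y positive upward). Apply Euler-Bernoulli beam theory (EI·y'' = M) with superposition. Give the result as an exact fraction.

θ(5) = -2351/18000000 rad

Load 1 — uniform load w=14 kN/m over full span:
  θ_1 = -w(L³-6Lx²+4x³)/(24EI) = -14·(10³-6·10·5²+4·5³)/(24·50000) = 0 rad
Load 2 — point force P=16 kN at a=15/2 m (b=L-a=5/2):
  θ_2 = -Pb(L²-b²-3x²)/(6LEI)  [x≤a] = -16·(5/2)·(10²-(5/2)²-3·5²)/(6·10·50000) = -1/4000 rad
Load 3 — triangular load w₀=2 kN/m (0→w₀ over full span):
  θ_3 = -w₀(7L⁴-30L²x²+15x⁴)/(360LEI) = -2·(7·10⁴-30·10²·5²+15·5⁴)/(360·10·50000) = -7/144000 rad
Load 4 — point force P=14 kN at a=4 m (b=L-a=6):
  θ_4 = -Pa(2L²-6Lx+3x²+a²)/(6LEI)  [x>a] = -14·4·(2·10²-6·10·5+3·5²+4²)/(6·10·50000) = 21/125000 rad
Superposition: θ = Σ θ_i = -2351/18000000 rad ≈ -0.000131 rad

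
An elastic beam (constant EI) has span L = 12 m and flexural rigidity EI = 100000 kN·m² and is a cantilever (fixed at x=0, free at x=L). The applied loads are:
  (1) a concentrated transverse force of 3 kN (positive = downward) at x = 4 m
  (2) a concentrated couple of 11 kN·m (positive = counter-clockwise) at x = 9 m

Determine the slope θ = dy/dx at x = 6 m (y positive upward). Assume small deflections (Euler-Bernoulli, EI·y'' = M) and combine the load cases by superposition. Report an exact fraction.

θ(6) = 21/50000 rad

Load 1 — point force P=3 kN at a=4 m (b=L-a=8):
  θ_1 = -Pa²/(2EI)  [x>a] = -3·4²/(2·100000) = -3/12500 rad
Load 2 — applied couple M₀=11 kN·m at a=9 m (b=L-a=3):
  θ_2 = M₀x/EI  [x≤a] = 11·6/100000 = 33/50000 rad
Superposition: θ = Σ θ_i = 21/50000 rad ≈ 0.000420 rad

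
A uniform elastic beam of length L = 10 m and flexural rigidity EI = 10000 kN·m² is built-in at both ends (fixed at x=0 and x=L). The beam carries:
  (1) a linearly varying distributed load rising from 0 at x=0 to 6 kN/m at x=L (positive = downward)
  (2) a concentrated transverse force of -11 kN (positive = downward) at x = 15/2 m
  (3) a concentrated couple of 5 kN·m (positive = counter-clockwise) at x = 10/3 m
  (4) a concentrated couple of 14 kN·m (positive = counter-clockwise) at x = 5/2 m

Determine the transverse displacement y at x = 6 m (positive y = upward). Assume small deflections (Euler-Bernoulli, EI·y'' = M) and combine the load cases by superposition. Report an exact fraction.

Load 1 — triangular load w₀=6 kN/m (0→w₀ over full span):
  y_1 = -w₀x²(L-x)²(x+2L)/(120LEI) = -6·6²·(10-6)²·(6+2·10)/(120·10·10000) = -117/15625 m
Load 2 — point force P=-11 kN at a=15/2 m (b=L-a=5/2):
  y_2 = -Pb²x²(3aL-(3a+b)x)/(6L³EI)  [x≤a] = -(-11)·(5/2)²·6²·(3·(15/2)·10-(3·(15/2)+(5/2))·6)/(6·10³·10000) = 99/32000 m
Load 3 — applied couple M₀=5 kN·m at a=10/3 m (b=L-a=20/3):
  y_3 = (R_Ax³/6 - M_Ax²/2 - M₀(x-a)²/2)/EI  [x>a] with R_A=2/3, M_A=0 = ((2/3)·6³/6 - 0·6²/2 - 5·(6-(10/3))²/2)/10000 = 7/11250 m
Load 4 — applied couple M₀=14 kN·m at a=5/2 m (b=L-a=15/2):
  y_4 = (R_Ax³/6 - M_Ax²/2 - M₀(x-a)²/2)/EI  [x>a] with R_A=63/40, M_A=-21/8 = ((63/40)·6³/6 - (-21/8)·6²/2 - 14·(6-(5/2))²/2)/10000 = 91/50000 m
Superposition: y = Σ y_i = -70273/36000000 m ≈ -0.001952 m

y(6) = -70273/36000000 m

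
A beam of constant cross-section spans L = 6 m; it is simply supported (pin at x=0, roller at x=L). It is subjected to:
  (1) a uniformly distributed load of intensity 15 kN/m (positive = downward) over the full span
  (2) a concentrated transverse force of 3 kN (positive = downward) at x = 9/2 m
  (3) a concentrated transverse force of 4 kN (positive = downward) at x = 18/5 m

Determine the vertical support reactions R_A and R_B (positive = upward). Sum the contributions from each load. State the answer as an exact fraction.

Load 1 — uniform load w=15 kN/m over full span:
  R_A = wL/2 = 15·6/2 = 45 kN
  R_B = wL/2 = 15·6/2 = 45 kN
Load 2 — point force P=3 kN at a=9/2 m (b=L-a=3/2):
  R_A = Pb/L = 3·(3/2)/6 = 3/4 kN
  R_B = Pa/L = 3·(9/2)/6 = 9/4 kN
Load 3 — point force P=4 kN at a=18/5 m (b=L-a=12/5):
  R_A = Pb/L = 4·(12/5)/6 = 8/5 kN
  R_B = Pa/L = 4·(18/5)/6 = 12/5 kN
Superposition: R_A = 947/20 kN, R_B = 993/20 kN

R_A = 947/20 kN, R_B = 993/20 kN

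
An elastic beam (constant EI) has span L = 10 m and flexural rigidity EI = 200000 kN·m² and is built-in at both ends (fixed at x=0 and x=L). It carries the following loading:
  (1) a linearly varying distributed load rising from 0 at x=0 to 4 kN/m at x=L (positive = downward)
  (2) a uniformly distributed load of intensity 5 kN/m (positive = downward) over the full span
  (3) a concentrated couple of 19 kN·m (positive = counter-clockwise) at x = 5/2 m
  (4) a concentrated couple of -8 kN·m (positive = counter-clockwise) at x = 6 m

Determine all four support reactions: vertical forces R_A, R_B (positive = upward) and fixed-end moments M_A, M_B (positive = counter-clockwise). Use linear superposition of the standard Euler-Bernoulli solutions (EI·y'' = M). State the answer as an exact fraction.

Load 1 — triangular load w₀=4 kN/m (0→w₀ over full span):
  R_A = 3w₀L/20 = 3·4·10/20 = 6 kN
  M_A = w₀L²/30 = 4·10²/30 = 40/3 kN·m
  R_B = 7w₀L/20 = 7·4·10/20 = 14 kN
  M_B = -w₀L²/20 = -4·10²/20 = -20 kN·m
Load 2 — uniform load w=5 kN/m over full span:
  R_A = wL/2 = 5·10/2 = 25 kN
  M_A = wL²/12 = 5·10²/12 = 125/3 kN·m
  R_B = wL/2 = 5·10/2 = 25 kN
  M_B = -wL²/12 = -5·10²/12 = -125/3 kN·m
Load 3 — applied couple M₀=19 kN·m at a=5/2 m (b=L-a=15/2):
  R_A = 6M₀ab/L³ = 6·19·(5/2)·(15/2)/10³ = 171/80 kN
  M_A = M₀b(2a-b)/L² = 19·(15/2)·(2·(5/2)-(15/2))/10² = -57/16 kN·m
  R_B = -6M₀ab/L³ = -6·19·(5/2)·(15/2)/10³ = -171/80 kN
  M_B = M₀a(2b-a)/L² = 19·(5/2)·(2·(15/2)-(5/2))/10² = 95/16 kN·m
Load 4 — applied couple M₀=-8 kN·m at a=6 m (b=L-a=4):
  R_A = 6M₀ab/L³ = 6·(-8)·6·4/10³ = -144/125 kN
  M_A = M₀b(2a-b)/L² = (-8)·4·(2·6-4)/10² = -64/25 kN·m
  R_B = -6M₀ab/L³ = -6·(-8)·6·4/10³ = 144/125 kN
  M_B = M₀a(2b-a)/L² = (-8)·6·(2·4-6)/10² = -24/25 kN·m
Superposition: R_A = 63971/2000 kN, M_A = 19551/400 kN·m, R_B = 76029/2000 kN, M_B = -68027/1200 kN·m

R_A = 63971/2000 kN, M_A = 19551/400 kN·m, R_B = 76029/2000 kN, M_B = -68027/1200 kN·m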